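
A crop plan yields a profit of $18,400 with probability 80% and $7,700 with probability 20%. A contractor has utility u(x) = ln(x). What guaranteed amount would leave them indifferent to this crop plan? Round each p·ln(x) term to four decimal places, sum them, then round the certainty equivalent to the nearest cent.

$15,458.28

E[u] = 0.8·ln(18400) + 0.2·ln(7700) = 7.8561 + 1.7898 = 9.6459
CE = e^9.6459 ≈ 15458.28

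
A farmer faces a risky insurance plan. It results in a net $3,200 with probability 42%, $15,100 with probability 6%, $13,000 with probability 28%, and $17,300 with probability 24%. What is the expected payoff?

EV = 0.42 × 3200 + 0.06 × 15100 + 0.28 × 13000 + 0.24 × 17300 = 1344 + 906 + 3640 + 4152 = 10042

$10,042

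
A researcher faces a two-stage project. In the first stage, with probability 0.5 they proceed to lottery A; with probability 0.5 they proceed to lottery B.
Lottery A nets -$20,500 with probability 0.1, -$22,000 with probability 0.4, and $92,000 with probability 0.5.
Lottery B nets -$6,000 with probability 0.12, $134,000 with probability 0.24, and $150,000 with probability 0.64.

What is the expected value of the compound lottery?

$81,295

EV(A) = 0.1 × (-20500) + 0.4 × (-22000) + 0.5 × 92000 = -2050 − 8800 + 46000 = 35150
EV(B) = 0.12 × (-6000) + 0.24 × 134000 + 0.64 × 150000 = -720 + 32160 + 96000 = 127440
Overall = 0.5 × 35150 + 0.5 × 127440 = 17575 + 63720 = 81295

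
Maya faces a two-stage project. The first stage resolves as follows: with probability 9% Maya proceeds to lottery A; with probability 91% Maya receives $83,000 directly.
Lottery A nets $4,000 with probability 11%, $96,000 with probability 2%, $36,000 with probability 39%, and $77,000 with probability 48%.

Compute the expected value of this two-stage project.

EV(A) = 0.11 × 4000 + 0.02 × 96000 + 0.39 × 36000 + 0.48 × 77000 = 440 + 1920 + 14040 + 36960 = 53360
Branch B: 83000 (certain)
Overall = 0.09 × 53360 + 0.91 × 83000 = 4802.4 + 75530 = 80332.4

$80,332.40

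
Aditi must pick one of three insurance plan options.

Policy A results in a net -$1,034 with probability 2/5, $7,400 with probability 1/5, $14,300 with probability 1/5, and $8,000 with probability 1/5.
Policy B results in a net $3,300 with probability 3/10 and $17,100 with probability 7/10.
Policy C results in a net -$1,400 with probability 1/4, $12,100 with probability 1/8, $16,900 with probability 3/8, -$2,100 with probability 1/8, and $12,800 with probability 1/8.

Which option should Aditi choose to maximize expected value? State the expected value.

Policy A = 2/5 × (-1034) + 1/5 × 7400 + 1/5 × 14300 + 1/5 × 8000 = -413.6 + 1480 + 2860 + 1600 = 5526.4
Policy B = 3/10 × 3300 + 7/10 × 17100 = 990 + 11970 = 12960
Policy C = 1/4 × (-1400) + 1/8 × 12100 + 3/8 × 16900 + 1/8 × (-2100) + 1/8 × 12800 = -350 + 1512.5 + 6337.5 − 262.5 + 1600 = 8837.5

Policy B ($12,960)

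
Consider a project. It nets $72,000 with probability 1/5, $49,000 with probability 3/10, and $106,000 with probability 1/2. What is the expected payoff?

EV = 1/5 × 72000 + 3/10 × 49000 + 1/2 × 106000 = 14400 + 14700 + 53000 = 82100

$82,100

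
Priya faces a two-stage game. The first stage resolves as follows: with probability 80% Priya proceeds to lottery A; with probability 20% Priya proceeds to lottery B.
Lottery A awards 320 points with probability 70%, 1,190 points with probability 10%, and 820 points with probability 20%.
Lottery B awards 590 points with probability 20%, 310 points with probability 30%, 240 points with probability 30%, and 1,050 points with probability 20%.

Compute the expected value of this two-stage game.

EV(A) = 0.7 × 320 + 0.1 × 1190 + 0.2 × 820 = 224 + 119 + 164 = 507
EV(B) = 0.2 × 590 + 0.3 × 310 + 0.3 × 240 + 0.2 × 1050 = 118 + 93 + 72 + 210 = 493
Overall = 0.8 × 507 + 0.2 × 493 = 405.6 + 98.6 = 504.2

504.2 points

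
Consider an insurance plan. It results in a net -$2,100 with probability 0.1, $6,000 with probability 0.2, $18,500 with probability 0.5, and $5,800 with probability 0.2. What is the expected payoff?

EV = 0.1 × (-2100) + 0.2 × 6000 + 0.5 × 18500 + 0.2 × 5800 = -210 + 1200 + 9250 + 1160 = 11400

$11,400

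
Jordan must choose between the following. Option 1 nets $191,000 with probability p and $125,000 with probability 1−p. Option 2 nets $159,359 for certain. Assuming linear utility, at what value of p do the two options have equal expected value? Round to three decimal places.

p = 0.521

p·191000 + (1−p)·125000 = 159359
66000p + 125000 = 159359
p = (159359 − 125000) / 66000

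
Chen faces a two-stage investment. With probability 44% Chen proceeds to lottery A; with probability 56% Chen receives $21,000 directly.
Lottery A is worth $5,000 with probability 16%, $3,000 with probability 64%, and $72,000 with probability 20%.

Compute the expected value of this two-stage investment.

EV(A) = 0.16 × 5000 + 0.64 × 3000 + 0.2 × 72000 = 800 + 1920 + 14400 = 17120
Branch B: 21000 (certain)
Overall = 0.44 × 17120 + 0.56 × 21000 = 7532.8 + 11760 = 19292.8

$19,292.80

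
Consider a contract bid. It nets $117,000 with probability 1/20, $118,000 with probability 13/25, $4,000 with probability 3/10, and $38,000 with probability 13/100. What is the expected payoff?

EV = 1/20 × 117000 + 13/25 × 118000 + 3/10 × 4000 + 13/100 × 38000 = 5850 + 61360 + 1200 + 4940 = 73350

$73,350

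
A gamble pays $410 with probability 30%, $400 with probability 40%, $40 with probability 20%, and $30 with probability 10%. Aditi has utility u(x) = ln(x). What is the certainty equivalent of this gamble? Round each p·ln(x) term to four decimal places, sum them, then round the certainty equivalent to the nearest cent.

E[u] = 0.3·ln(410) + 0.4·ln(400) + 0.2·ln(40) + 0.1·ln(30) = 1.8048 + 2.3966 + 0.7378 + 0.3401 = 5.2793
CE = e^5.2793 ≈ 196.23

$196.23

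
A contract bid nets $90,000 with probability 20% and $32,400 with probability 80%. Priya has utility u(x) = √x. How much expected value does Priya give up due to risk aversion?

E[u] = 0.2·√90000 + 0.8·√32400 = 0.2·300 + 0.8·180 = 204
CE = (204)² = 41616
Risk premium = EV − CE = 43920 − 41616 = 2304

$2,304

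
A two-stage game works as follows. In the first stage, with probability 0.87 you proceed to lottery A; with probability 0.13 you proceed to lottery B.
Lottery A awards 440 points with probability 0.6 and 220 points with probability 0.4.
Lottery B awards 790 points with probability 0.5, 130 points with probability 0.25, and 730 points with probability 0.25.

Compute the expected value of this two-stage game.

385.54 points

EV(A) = 0.6 × 440 + 0.4 × 220 = 264 + 88 = 352
EV(B) = 0.5 × 790 + 0.25 × 130 + 0.25 × 730 = 395 + 32.5 + 182.5 = 610
Overall = 0.87 × 352 + 0.13 × 610 = 306.24 + 79.3 = 385.54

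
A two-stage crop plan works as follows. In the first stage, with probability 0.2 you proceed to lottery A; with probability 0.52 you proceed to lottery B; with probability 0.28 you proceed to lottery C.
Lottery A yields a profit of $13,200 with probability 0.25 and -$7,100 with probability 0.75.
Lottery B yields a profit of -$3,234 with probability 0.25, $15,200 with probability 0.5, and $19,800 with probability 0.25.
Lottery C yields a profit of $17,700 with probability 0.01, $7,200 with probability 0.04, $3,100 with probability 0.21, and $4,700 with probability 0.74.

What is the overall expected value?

$6,986.90

EV(A) = 0.25 × 13200 + 0.75 × (-7100) = 3300 − 5325 = -2025
EV(B) = 0.25 × (-3234) + 0.5 × 15200 + 0.25 × 19800 = -808.5 + 7600 + 4950 = 11741.5
EV(C) = 0.01 × 17700 + 0.04 × 7200 + 0.21 × 3100 + 0.74 × 4700 = 177 + 288 + 651 + 3478 = 4594
Overall = 0.2 × (-2025) + 0.52 × 11741.5 + 0.28 × 4594 = -405 + 6105.58 + 1286.32 = 6986.9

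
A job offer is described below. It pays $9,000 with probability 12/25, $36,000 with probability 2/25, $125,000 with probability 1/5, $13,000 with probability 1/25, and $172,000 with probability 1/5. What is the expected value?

$67,120

EV = 12/25 × 9000 + 2/25 × 36000 + 1/5 × 125000 + 1/25 × 13000 + 1/5 × 172000 = 4320 + 2880 + 25000 + 520 + 34400 = 67120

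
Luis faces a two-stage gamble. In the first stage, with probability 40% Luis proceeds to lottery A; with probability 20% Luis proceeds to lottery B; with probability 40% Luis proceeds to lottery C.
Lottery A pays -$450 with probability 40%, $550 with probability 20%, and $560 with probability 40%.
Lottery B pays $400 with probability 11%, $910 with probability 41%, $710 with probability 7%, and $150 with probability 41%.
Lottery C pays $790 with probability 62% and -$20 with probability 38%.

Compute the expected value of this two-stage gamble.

EV(A) = 0.4 × (-450) + 0.2 × 550 + 0.4 × 560 = -180 + 110 + 224 = 154
EV(B) = 0.11 × 400 + 0.41 × 910 + 0.07 × 710 + 0.41 × 150 = 44 + 373.1 + 49.7 + 61.5 = 528.3
EV(C) = 0.62 × 790 + 0.38 × (-20) = 489.8 − 7.6 = 482.2
Overall = 0.4 × 154 + 0.2 × 528.3 + 0.4 × 482.2 = 61.6 + 105.66 + 192.88 = 360.14

$360.14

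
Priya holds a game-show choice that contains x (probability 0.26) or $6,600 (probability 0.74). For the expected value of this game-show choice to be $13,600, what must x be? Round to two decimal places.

0.26·x + 0.74·6600 = 13600
0.26·x = 13600 − 4884 = 8716
x = 8716 / 0.26 = 33523.0769

x = $33,523.08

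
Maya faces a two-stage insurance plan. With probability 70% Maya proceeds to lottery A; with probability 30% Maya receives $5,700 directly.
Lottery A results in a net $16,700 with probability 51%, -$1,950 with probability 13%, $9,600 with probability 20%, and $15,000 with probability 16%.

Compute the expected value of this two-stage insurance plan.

EV(A) = 0.51 × 16700 + 0.13 × (-1950) + 0.2 × 9600 + 0.16 × 15000 = 8517 − 253.5 + 1920 + 2400 = 12583.5
Branch B: 5700 (certain)
Overall = 0.7 × 12583.5 + 0.3 × 5700 = 8808.45 + 1710 = 10518.45

$10,518.45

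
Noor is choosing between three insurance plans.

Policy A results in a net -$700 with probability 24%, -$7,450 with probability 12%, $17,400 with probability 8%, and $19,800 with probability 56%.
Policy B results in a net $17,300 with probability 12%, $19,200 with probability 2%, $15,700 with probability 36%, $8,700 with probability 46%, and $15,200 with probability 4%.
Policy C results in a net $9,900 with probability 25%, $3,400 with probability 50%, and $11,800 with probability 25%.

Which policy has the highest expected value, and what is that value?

Policy A = 0.24 × (-700) + 0.12 × (-7450) + 0.08 × 17400 + 0.56 × 19800 = -168 − 894 + 1392 + 11088 = 11418
Policy B = 0.12 × 17300 + 0.02 × 19200 + 0.36 × 15700 + 0.46 × 8700 + 0.04 × 15200 = 2076 + 384 + 5652 + 4002 + 608 = 12722
Policy C = 0.25 × 9900 + 0.5 × 3400 + 0.25 × 11800 = 2475 + 1700 + 2950 = 7125

Policy B ($12,722)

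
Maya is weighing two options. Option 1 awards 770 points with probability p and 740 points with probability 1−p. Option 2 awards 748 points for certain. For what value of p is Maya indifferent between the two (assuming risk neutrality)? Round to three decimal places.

p·770 + (1−p)·740 = 748
30p + 740 = 748
p = (748 − 740) / 30

p = 0.267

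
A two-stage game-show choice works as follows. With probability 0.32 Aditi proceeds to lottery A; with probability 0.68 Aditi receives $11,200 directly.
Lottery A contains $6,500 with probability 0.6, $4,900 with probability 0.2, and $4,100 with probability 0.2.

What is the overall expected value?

$9,440

EV(A) = 0.6 × 6500 + 0.2 × 4900 + 0.2 × 4100 = 3900 + 980 + 820 = 5700
Branch B: 11200 (certain)
Overall = 0.32 × 5700 + 0.68 × 11200 = 1824 + 7616 = 9440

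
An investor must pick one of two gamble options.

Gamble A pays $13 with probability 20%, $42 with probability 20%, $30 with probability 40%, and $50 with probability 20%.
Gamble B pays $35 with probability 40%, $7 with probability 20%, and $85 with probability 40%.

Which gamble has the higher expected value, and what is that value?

Gamble B ($49.40)

Gamble A = 0.2 × 13 + 0.2 × 42 + 0.4 × 30 + 0.2 × 50 = 2.6 + 8.4 + 12 + 10 = 33
Gamble B = 0.4 × 35 + 0.2 × 7 + 0.4 × 85 = 14 + 1.4 + 34 = 49.4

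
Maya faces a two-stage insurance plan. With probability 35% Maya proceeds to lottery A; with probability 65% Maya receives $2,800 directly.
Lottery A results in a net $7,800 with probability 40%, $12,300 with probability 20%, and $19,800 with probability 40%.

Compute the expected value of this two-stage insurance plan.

EV(A) = 0.4 × 7800 + 0.2 × 12300 + 0.4 × 19800 = 3120 + 2460 + 7920 = 13500
Branch B: 2800 (certain)
Overall = 0.35 × 13500 + 0.65 × 2800 = 4725 + 1820 = 6545

$6,545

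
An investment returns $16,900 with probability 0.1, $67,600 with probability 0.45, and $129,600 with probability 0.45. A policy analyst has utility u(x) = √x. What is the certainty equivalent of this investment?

E[u] = 0.1·√16900 + 0.45·√67600 + 0.45·√129600 = 0.1·130 + 0.45·260 + 0.45·360 = 292
CE = (292)² = 85264

$85,264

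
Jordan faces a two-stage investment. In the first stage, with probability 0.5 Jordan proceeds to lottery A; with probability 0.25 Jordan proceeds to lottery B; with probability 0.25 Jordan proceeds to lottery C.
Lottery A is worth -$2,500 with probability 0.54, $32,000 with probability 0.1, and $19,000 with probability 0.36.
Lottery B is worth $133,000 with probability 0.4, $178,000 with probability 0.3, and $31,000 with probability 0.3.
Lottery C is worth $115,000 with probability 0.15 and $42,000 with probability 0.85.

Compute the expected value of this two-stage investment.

$46,557.50

EV(A) = 0.54 × (-2500) + 0.1 × 32000 + 0.36 × 19000 = -1350 + 3200 + 6840 = 8690
EV(B) = 0.4 × 133000 + 0.3 × 178000 + 0.3 × 31000 = 53200 + 53400 + 9300 = 115900
EV(C) = 0.15 × 115000 + 0.85 × 42000 = 17250 + 35700 = 52950
Overall = 0.5 × 8690 + 0.25 × 115900 + 0.25 × 52950 = 4345 + 28975 + 13237.5 = 46557.5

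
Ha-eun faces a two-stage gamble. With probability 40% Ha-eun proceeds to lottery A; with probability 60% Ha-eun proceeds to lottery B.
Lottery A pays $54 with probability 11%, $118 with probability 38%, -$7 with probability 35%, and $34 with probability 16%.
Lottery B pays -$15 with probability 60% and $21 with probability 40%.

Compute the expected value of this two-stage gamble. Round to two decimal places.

$21.15

EV(A) = 0.11 × 54 + 0.38 × 118 + 0.35 × (-7) + 0.16 × 34 = 5.94 + 44.84 − 2.45 + 5.44 = 53.77
EV(B) = 0.6 × (-15) + 0.4 × 21 = -9 + 8.4 = -0.6
Overall = 0.4 × 53.77 + 0.6 × (-0.6) = 21.508 − 0.36 = 21.148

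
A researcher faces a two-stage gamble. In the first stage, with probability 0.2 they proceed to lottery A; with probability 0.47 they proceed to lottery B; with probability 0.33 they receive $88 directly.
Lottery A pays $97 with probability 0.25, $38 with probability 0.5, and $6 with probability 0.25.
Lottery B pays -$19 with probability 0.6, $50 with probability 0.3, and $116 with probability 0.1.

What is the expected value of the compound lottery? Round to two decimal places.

$45.13

EV(A) = 0.25 × 97 + 0.5 × 38 + 0.25 × 6 = 24.25 + 19 + 1.5 = 44.75
EV(B) = 0.6 × (-19) + 0.3 × 50 + 0.1 × 116 = -11.4 + 15 + 11.6 = 15.2
Branch C: 88 (certain)
Overall = 0.2 × 44.75 + 0.47 × 15.2 + 0.33 × 88 = 8.95 + 7.144 + 29.04 = 45.134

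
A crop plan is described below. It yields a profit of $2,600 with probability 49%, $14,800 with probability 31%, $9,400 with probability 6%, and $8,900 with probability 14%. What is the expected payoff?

EV = 0.49 × 2600 + 0.31 × 14800 + 0.06 × 9400 + 0.14 × 8900 = 1274 + 4588 + 564 + 1246 = 7672

$7,672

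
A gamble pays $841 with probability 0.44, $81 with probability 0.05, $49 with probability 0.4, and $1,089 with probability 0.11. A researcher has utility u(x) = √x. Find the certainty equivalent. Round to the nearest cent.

$385.73

E[u] = 0.44·√841 + 0.05·√81 + 0.4·√49 + 0.11·√1089 = 0.44·29 + 0.05·9 + 0.4·7 + 0.11·33 = 19.64
CE = (19.64)² = 385.7296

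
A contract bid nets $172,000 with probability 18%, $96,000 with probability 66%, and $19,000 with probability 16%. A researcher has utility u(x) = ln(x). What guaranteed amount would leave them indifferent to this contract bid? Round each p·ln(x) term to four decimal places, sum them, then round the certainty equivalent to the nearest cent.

$82,281.37

E[u] = 0.18·ln(172000) + 0.66·ln(96000) + 0.16·ln(19000) = 2.1699 + 7.5716 + 1.5764 = 11.3179
CE = e^11.3179 ≈ 82281.37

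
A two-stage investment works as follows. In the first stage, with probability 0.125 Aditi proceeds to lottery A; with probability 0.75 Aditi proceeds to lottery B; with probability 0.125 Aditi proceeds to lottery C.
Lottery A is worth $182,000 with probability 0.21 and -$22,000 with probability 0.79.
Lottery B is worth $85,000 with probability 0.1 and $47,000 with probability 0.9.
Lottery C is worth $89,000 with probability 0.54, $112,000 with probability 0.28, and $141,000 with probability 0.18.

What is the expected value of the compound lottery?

EV(A) = 0.21 × 182000 + 0.79 × (-22000) = 38220 − 17380 = 20840
EV(B) = 0.1 × 85000 + 0.9 × 47000 = 8500 + 42300 = 50800
EV(C) = 0.54 × 89000 + 0.28 × 112000 + 0.18 × 141000 = 48060 + 31360 + 25380 = 104800
Overall = 0.125 × 20840 + 0.75 × 50800 + 0.125 × 104800 = 2605 + 38100 + 13100 = 53805

$53,805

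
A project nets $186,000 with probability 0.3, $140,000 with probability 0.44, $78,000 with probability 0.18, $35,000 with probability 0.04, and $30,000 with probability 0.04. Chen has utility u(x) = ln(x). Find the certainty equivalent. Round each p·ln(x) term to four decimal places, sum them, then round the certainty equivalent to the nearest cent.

E[u] = 0.3·ln(186000) + 0.44·ln(140000) + 0.18·ln(78000) + 0.04·ln(35000) + 0.04·ln(30000) = 3.6401 + 5.2137 + 2.0276 + 0.4185 + 0.4124 = 11.7123
CE = e^11.7123 ≈ 122063.91

$122,063.91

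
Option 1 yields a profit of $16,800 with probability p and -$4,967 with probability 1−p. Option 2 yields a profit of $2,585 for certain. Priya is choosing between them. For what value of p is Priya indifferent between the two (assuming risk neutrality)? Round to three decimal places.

p = 0.347

p·16800 + (1−p)·(-4967) = 2585
21767p − 4967 = 2585
p = (2585 + 4967) / 21767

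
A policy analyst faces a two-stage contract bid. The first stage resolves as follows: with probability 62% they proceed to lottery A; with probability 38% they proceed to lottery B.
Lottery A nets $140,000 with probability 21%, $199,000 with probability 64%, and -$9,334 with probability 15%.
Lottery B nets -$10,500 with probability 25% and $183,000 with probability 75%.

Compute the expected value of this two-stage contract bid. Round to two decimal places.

$147,480.64

EV(A) = 0.21 × 140000 + 0.64 × 199000 + 0.15 × (-9334) = 29400 + 127360 − 1400.1 = 155359.9
EV(B) = 0.25 × (-10500) + 0.75 × 183000 = -2625 + 137250 = 134625
Overall = 0.62 × 155359.9 + 0.38 × 134625 = 96323.138 + 51157.5 = 147480.638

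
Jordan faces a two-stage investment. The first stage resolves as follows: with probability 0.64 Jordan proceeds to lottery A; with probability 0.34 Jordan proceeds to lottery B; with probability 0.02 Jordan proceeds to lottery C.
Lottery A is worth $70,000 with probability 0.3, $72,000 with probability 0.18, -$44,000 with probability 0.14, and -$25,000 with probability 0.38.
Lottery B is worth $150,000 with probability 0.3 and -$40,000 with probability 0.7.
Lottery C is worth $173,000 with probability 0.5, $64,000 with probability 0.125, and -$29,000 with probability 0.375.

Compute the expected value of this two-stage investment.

$19,164.50

EV(A) = 0.3 × 70000 + 0.18 × 72000 + 0.14 × (-44000) + 0.38 × (-25000) = 21000 + 12960 − 6160 − 9500 = 18300
EV(B) = 0.3 × 150000 + 0.7 × (-40000) = 45000 − 28000 = 17000
EV(C) = 0.5 × 173000 + 0.125 × 64000 + 0.375 × (-29000) = 86500 + 8000 − 10875 = 83625
Overall = 0.64 × 18300 + 0.34 × 17000 + 0.02 × 83625 = 11712 + 5780 + 1672.5 = 19164.5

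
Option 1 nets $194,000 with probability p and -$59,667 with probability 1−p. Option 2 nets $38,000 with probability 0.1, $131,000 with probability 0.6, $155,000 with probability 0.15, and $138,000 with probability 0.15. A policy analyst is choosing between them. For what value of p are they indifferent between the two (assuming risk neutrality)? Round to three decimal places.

EV(Option 2) = 0.1 × 38000 + 0.6 × 131000 + 0.15 × 155000 + 0.15 × 138000 = 3800 + 78600 + 23250 + 20700 = 126350
p·194000 + (1−p)·(-59667) = 126350
253667p − 59667 = 126350
p = (126350 + 59667) / 253667

p = 0.733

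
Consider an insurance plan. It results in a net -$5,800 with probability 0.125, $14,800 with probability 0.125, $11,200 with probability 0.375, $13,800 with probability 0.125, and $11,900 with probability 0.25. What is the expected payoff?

$10,025

EV = 0.125 × (-5800) + 0.125 × 14800 + 0.375 × 11200 + 0.125 × 13800 + 0.25 × 11900 = -725 + 1850 + 4200 + 1725 + 2975 = 10025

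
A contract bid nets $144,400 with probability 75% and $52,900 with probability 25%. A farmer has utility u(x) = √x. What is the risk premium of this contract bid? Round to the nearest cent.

$4,218.75

E[u] = 0.75·√144400 + 0.25·√52900 = 0.75·380 + 0.25·230 = 342.5
CE = (342.5)² = 117306.25
Risk premium = EV − CE = 121525 − 117306.25 = 4218.75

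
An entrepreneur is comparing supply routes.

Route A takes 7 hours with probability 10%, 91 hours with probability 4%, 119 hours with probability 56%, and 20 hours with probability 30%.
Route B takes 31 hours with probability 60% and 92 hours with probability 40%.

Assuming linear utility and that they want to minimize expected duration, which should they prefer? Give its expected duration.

Route B (55.4 hours)

Route A = 0.1 × 7 + 0.04 × 91 + 0.56 × 119 + 0.3 × 20 = 0.7 + 3.64 + 66.64 + 6 = 76.98
Route B = 0.6 × 31 + 0.4 × 92 = 18.6 + 36.8 = 55.4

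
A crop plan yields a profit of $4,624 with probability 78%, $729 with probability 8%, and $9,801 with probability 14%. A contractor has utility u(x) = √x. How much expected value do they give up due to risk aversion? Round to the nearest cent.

E[u] = 0.78·√4624 + 0.08·√729 + 0.14·√9801 = 0.78·68 + 0.08·27 + 0.14·99 = 69.06
CE = (69.06)² = 4769.2836
Risk premium = EV − CE = 5037.18 − 4769.2836 = 267.8964

$267.90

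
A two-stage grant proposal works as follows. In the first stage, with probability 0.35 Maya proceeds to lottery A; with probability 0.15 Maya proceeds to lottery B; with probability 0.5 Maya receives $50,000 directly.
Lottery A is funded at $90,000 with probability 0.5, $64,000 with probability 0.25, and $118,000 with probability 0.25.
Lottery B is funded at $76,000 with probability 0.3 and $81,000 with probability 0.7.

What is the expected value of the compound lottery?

EV(A) = 0.5 × 90000 + 0.25 × 64000 + 0.25 × 118000 = 45000 + 16000 + 29500 = 90500
EV(B) = 0.3 × 76000 + 0.7 × 81000 = 22800 + 56700 = 79500
Branch C: 50000 (certain)
Overall = 0.35 × 90500 + 0.15 × 79500 + 0.5 × 50000 = 31675 + 11925 + 25000 = 68600

$68,600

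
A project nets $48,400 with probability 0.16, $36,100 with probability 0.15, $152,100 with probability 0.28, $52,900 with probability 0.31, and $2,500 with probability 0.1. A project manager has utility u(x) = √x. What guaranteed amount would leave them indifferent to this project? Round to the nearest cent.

E[u] = 0.16·√48400 + 0.15·√36100 + 0.28·√152100 + 0.31·√52900 + 0.1·√2500 = 0.16·220 + 0.15·190 + 0.28·390 + 0.31·230 + 0.1·50 = 249.2
CE = (249.2)² = 62100.64

$62,100.64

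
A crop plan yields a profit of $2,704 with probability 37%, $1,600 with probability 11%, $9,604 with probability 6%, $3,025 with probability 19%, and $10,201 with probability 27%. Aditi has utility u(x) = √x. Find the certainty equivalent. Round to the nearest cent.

E[u] = 0.37·√2704 + 0.11·√1600 + 0.06·√9604 + 0.19·√3025 + 0.27·√10201 = 0.37·52 + 0.11·40 + 0.06·98 + 0.19·55 + 0.27·101 = 67.24
CE = (67.24)² = 4521.2176

$4,521.22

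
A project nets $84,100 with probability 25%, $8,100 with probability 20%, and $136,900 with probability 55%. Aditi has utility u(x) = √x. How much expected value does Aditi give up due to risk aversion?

$11,504

E[u] = 0.25·√84100 + 0.2·√8100 + 0.55·√136900 = 0.25·290 + 0.2·90 + 0.55·370 = 294
CE = (294)² = 86436
Risk premium = EV − CE = 97940 − 86436 = 11504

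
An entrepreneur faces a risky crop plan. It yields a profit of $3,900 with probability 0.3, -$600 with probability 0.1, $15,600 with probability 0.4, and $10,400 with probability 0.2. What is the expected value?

EV = 0.3 × 3900 + 0.1 × (-600) + 0.4 × 15600 + 0.2 × 10400 = 1170 − 60 + 6240 + 2080 = 9430

$9,430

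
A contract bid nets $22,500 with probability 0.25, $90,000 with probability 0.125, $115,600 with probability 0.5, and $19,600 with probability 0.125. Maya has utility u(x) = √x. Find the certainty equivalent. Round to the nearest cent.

E[u] = 0.25·√22500 + 0.125·√90000 + 0.5·√115600 + 0.125·√19600 = 0.25·150 + 0.125·300 + 0.5·340 + 0.125·140 = 262.5
CE = (262.5)² = 68906.25

$68,906.25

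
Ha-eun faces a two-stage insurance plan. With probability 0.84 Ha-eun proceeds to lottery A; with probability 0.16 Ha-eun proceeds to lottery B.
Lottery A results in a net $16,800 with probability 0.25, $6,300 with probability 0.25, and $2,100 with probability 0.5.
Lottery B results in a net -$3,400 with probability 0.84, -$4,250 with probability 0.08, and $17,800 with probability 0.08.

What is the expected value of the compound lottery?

$5,449.48

EV(A) = 0.25 × 16800 + 0.25 × 6300 + 0.5 × 2100 = 4200 + 1575 + 1050 = 6825
EV(B) = 0.84 × (-3400) + 0.08 × (-4250) + 0.08 × 17800 = -2856 − 340 + 1424 = -1772
Overall = 0.84 × 6825 + 0.16 × (-1772) = 5733 − 283.52 = 5449.48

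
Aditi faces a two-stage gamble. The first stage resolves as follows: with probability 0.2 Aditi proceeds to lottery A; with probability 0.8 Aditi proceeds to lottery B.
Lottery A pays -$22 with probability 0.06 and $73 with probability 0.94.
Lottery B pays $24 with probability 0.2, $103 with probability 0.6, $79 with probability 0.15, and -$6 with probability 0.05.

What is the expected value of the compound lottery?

EV(A) = 0.06 × (-22) + 0.94 × 73 = -1.32 + 68.62 = 67.3
EV(B) = 0.2 × 24 + 0.6 × 103 + 0.15 × 79 + 0.05 × (-6) = 4.8 + 61.8 + 11.85 − 0.3 = 78.15
Overall = 0.2 × 67.3 + 0.8 × 78.15 = 13.46 + 62.52 = 75.98

$75.98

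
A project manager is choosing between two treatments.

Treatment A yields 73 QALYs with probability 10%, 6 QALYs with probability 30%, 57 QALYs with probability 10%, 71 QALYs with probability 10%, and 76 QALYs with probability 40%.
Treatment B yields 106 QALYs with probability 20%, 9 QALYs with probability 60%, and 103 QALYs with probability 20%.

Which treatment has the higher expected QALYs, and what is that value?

Treatment A = 0.1 × 73 + 0.3 × 6 + 0.1 × 57 + 0.1 × 71 + 0.4 × 76 = 7.3 + 1.8 + 5.7 + 7.1 + 30.4 = 52.3
Treatment B = 0.2 × 106 + 0.6 × 9 + 0.2 × 103 = 21.2 + 5.4 + 20.6 = 47.2

Treatment A (52.3 QALYs)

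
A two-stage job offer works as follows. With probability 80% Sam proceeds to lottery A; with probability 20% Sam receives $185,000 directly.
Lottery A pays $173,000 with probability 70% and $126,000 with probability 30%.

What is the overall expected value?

EV(A) = 0.7 × 173000 + 0.3 × 126000 = 121100 + 37800 = 158900
Branch B: 185000 (certain)
Overall = 0.8 × 158900 + 0.2 × 185000 = 127120 + 37000 = 164120

$164,120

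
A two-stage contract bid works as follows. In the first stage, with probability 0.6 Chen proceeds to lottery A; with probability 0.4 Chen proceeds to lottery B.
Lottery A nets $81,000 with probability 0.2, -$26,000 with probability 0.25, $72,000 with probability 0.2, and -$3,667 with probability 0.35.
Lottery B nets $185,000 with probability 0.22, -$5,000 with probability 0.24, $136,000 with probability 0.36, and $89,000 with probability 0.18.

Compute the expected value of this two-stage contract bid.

$55,481.93

EV(A) = 0.2 × 81000 + 0.25 × (-26000) + 0.2 × 72000 + 0.35 × (-3667) = 16200 − 6500 + 14400 − 1283.45 = 22816.55
EV(B) = 0.22 × 185000 + 0.24 × (-5000) + 0.36 × 136000 + 0.18 × 89000 = 40700 − 1200 + 48960 + 16020 = 104480
Overall = 0.6 × 22816.55 + 0.4 × 104480 = 13689.93 + 41792 = 55481.93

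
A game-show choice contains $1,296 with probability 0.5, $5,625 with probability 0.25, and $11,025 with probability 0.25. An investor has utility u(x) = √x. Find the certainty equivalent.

$3,969

E[u] = 0.5·√1296 + 0.25·√5625 + 0.25·√11025 = 0.5·36 + 0.25·75 + 0.25·105 = 63
CE = (63)² = 3969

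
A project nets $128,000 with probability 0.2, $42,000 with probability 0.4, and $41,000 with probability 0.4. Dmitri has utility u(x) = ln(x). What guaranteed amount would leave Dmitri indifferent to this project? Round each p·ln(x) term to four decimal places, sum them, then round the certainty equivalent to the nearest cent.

E[u] = 0.2·ln(128000) + 0.4·ln(42000) + 0.4·ln(41000) = 2.3520 + 4.2582 + 4.2485 = 10.8587
CE = e^10.8587 ≈ 51984.45

$51,984.45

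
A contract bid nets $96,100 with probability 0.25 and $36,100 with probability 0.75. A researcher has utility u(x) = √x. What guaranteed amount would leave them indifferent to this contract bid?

$48,400

E[u] = 0.25·√96100 + 0.75·√36100 = 0.25·310 + 0.75·190 = 220
CE = (220)² = 48400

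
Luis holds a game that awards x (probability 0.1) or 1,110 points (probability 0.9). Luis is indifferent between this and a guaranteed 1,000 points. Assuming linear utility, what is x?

x = 10 points

0.1·x + 0.9·1110 = 1000
0.1·x = 1000 − 999 = 1
x = 1 / 0.1 = 10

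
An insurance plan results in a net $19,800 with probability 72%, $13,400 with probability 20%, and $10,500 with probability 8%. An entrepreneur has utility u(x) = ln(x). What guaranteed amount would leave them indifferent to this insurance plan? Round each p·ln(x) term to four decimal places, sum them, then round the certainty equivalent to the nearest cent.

E[u] = 0.72·ln(19800) + 0.2·ln(13400) + 0.08·ln(10500) = 7.1233 + 1.9006 + 0.7407 = 9.7646
CE = e^9.7646 ≈ 17406.52

$17,406.52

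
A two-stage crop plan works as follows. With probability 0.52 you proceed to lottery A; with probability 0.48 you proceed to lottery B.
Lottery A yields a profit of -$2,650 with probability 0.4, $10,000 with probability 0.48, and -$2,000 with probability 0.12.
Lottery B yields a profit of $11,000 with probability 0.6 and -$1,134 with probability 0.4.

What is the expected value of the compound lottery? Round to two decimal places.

$4,770.27

EV(A) = 0.4 × (-2650) + 0.48 × 10000 + 0.12 × (-2000) = -1060 + 4800 − 240 = 3500
EV(B) = 0.6 × 11000 + 0.4 × (-1134) = 6600 − 453.6 = 6146.4
Overall = 0.52 × 3500 + 0.48 × 6146.4 = 1820 + 2950.272 = 4770.272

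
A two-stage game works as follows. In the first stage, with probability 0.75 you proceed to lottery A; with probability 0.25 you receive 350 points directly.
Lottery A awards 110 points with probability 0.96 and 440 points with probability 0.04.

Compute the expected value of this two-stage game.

179.9 points

EV(A) = 0.96 × 110 + 0.04 × 440 = 105.6 + 17.6 = 123.2
Branch B: 350 (certain)
Overall = 0.75 × 123.2 + 0.25 × 350 = 92.4 + 87.5 = 179.9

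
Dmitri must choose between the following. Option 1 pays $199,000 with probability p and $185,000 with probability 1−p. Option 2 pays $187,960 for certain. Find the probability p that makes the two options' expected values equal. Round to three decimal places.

p·199000 + (1−p)·185000 = 187960
14000p + 185000 = 187960
p = (187960 − 185000) / 14000

p = 0.211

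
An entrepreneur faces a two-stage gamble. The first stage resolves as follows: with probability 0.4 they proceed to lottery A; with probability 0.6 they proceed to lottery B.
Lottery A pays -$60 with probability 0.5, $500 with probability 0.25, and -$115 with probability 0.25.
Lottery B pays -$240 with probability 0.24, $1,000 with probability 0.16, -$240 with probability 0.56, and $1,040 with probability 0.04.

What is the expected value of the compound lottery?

$32.26

EV(A) = 0.5 × (-60) + 0.25 × 500 + 0.25 × (-115) = -30 + 125 − 28.75 = 66.25
EV(B) = 0.24 × (-240) + 0.16 × 1000 + 0.56 × (-240) + 0.04 × 1040 = -57.6 + 160 − 134.4 + 41.6 = 9.6
Overall = 0.4 × 66.25 + 0.6 × 9.6 = 26.5 + 5.76 = 32.26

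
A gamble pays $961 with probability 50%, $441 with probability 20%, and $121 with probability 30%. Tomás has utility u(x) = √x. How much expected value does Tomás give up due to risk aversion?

E[u] = 0.5·√961 + 0.2·√441 + 0.3·√121 = 0.5·31 + 0.2·21 + 0.3·11 = 23
CE = (23)² = 529
Risk premium = EV − CE = 605 − 529 = 76

$76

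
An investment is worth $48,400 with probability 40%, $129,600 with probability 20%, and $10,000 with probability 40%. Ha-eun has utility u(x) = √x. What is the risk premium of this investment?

$9,280

E[u] = 0.4·√48400 + 0.2·√129600 + 0.4·√10000 = 0.4·220 + 0.2·360 + 0.4·100 = 200
CE = (200)² = 40000
Risk premium = EV − CE = 49280 − 40000 = 9280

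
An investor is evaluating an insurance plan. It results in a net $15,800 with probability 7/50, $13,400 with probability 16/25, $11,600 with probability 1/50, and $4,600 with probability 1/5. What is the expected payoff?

EV = 7/50 × 15800 + 16/25 × 13400 + 1/50 × 11600 + 1/5 × 4600 = 2212 + 8576 + 232 + 920 = 11940

$11,940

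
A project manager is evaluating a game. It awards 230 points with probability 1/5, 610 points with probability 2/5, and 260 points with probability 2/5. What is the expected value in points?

EV = 1/5 × 230 + 2/5 × 610 + 2/5 × 260 = 46 + 244 + 104 = 394

394 points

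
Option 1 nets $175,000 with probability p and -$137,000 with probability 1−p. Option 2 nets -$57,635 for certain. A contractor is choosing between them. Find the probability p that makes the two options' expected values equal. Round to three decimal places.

p = 0.254

p·175000 + (1−p)·(-137000) = -57635
312000p − 137000 = -57635
p = (-57635 + 137000) / 312000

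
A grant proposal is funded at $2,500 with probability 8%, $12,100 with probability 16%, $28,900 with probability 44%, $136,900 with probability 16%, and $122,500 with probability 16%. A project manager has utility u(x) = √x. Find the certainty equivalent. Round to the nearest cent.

E[u] = 0.08·√2500 + 0.16·√12100 + 0.44·√28900 + 0.16·√136900 + 0.16·√122500 = 0.08·50 + 0.16·110 + 0.44·170 + 0.16·370 + 0.16·350 = 211.6
CE = (211.6)² = 44774.56

$44,774.56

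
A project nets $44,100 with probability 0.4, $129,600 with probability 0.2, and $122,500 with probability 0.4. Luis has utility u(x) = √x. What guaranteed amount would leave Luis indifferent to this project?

$87,616

E[u] = 0.4·√44100 + 0.2·√129600 + 0.4·√122500 = 0.4·210 + 0.2·360 + 0.4·350 = 296
CE = (296)² = 87616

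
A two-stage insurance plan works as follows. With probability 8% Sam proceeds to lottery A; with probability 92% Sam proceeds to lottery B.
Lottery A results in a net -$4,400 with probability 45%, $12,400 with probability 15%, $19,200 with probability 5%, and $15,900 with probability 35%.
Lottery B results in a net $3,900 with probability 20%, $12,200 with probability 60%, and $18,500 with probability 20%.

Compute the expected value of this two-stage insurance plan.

$11,368.40

EV(A) = 0.45 × (-4400) + 0.15 × 12400 + 0.05 × 19200 + 0.35 × 15900 = -1980 + 1860 + 960 + 5565 = 6405
EV(B) = 0.2 × 3900 + 0.6 × 12200 + 0.2 × 18500 = 780 + 7320 + 3700 = 11800
Overall = 0.08 × 6405 + 0.92 × 11800 = 512.4 + 10856 = 11368.4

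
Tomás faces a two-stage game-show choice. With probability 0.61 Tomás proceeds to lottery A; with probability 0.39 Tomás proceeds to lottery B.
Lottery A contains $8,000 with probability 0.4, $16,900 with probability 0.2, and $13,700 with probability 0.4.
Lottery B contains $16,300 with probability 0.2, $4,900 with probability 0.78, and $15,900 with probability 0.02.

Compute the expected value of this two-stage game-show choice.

$10,242.60

EV(A) = 0.4 × 8000 + 0.2 × 16900 + 0.4 × 13700 = 3200 + 3380 + 5480 = 12060
EV(B) = 0.2 × 16300 + 0.78 × 4900 + 0.02 × 15900 = 3260 + 3822 + 318 = 7400
Overall = 0.61 × 12060 + 0.39 × 7400 = 7356.6 + 2886 = 10242.6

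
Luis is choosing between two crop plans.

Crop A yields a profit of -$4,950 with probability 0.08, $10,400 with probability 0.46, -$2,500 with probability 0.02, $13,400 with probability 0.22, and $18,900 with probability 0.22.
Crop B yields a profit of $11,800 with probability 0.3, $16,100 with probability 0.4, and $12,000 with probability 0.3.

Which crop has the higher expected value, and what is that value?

Crop A = 0.08 × (-4950) + 0.46 × 10400 + 0.02 × (-2500) + 0.22 × 13400 + 0.22 × 18900 = -396 + 4784 − 50 + 2948 + 4158 = 11444
Crop B = 0.3 × 11800 + 0.4 × 16100 + 0.3 × 12000 = 3540 + 6440 + 3600 = 13580

Crop B ($13,580)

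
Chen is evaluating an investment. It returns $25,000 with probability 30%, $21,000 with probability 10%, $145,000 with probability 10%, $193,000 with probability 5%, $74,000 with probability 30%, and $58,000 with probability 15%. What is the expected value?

EV = 0.3 × 25000 + 0.1 × 21000 + 0.1 × 145000 + 0.05 × 193000 + 0.3 × 74000 + 0.15 × 58000 = 7500 + 2100 + 14500 + 9650 + 22200 + 8700 = 64650

$64,650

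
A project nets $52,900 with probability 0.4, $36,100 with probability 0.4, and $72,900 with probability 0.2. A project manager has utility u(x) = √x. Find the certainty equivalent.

$49,284

E[u] = 0.4·√52900 + 0.4·√36100 + 0.2·√72900 = 0.4·230 + 0.4·190 + 0.2·270 = 222
CE = (222)² = 49284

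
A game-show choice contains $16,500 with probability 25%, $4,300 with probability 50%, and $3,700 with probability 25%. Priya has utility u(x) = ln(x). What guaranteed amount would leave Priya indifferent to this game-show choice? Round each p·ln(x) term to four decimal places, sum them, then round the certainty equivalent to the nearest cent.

$5,796.44

E[u] = 0.25·ln(16500) + 0.5·ln(4300) + 0.25·ln(3700) = 2.4278 + 4.1832 + 2.0540 = 8.6650
CE = e^8.6650 ≈ 5796.44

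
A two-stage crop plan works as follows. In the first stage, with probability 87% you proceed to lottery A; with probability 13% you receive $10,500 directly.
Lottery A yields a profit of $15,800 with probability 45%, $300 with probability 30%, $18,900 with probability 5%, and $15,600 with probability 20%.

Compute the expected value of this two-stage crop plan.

EV(A) = 0.45 × 15800 + 0.3 × 300 + 0.05 × 18900 + 0.2 × 15600 = 7110 + 90 + 945 + 3120 = 11265
Branch B: 10500 (certain)
Overall = 0.87 × 11265 + 0.13 × 10500 = 9800.55 + 1365 = 11165.55

$11,165.55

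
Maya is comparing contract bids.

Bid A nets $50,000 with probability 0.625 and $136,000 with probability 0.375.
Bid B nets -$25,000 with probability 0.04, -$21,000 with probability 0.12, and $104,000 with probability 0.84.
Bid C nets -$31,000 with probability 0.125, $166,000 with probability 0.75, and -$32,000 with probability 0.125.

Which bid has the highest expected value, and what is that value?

Bid C ($116,625)

Bid A = 0.625 × 50000 + 0.375 × 136000 = 31250 + 51000 = 82250
Bid B = 0.04 × (-25000) + 0.12 × (-21000) + 0.84 × 104000 = -1000 − 2520 + 87360 = 83840
Bid C = 0.125 × (-31000) + 0.75 × 166000 + 0.125 × (-32000) = -3875 + 124500 − 4000 = 116625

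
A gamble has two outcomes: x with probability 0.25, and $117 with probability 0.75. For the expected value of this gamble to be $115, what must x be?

x = $109

0.25·x + 0.75·117 = 115
0.25·x = 115 − 87.75 = 27.25
x = 27.25 / 0.25 = 109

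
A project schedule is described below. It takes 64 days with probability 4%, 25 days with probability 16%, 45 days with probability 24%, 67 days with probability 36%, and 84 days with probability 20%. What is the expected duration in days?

58.28 days

EV = 0.04 × 64 + 0.16 × 25 + 0.24 × 45 + 0.36 × 67 + 0.2 × 84 = 2.56 + 4 + 10.8 + 24.12 + 16.8 = 58.28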